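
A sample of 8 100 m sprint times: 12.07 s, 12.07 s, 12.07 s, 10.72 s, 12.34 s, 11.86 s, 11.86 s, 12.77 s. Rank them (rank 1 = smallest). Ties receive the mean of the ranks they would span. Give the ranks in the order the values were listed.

5, 5, 5, 1, 7, 2.5, 2.5, 8

Sorted (ascending): 10.72, 11.86, 11.86, 12.07, 12.07, 12.07, 12.34, 12.77
The 2 values of 11.86 occupy positions 2–3 → average rank (2+3)/2 = 2.5.
The 3 values of 12.07 occupy positions 4–6 → average rank 5.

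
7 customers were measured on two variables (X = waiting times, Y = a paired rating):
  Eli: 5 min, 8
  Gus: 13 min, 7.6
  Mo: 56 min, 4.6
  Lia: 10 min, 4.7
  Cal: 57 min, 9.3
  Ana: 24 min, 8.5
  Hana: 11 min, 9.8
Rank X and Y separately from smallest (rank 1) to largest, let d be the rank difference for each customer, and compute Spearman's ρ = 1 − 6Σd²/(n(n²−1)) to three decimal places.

Ranks of variable 1: 1, 4, 6, 2, 7, 5, 3
Ranks of variable 2: 4, 3, 1, 2, 6, 5, 7
d = r₁ − r₂: -3, 1, 5, 0, 1, 0, -4
d²: 9, 1, 25, 0, 1, 0, 16; Σd² = 52
ρ = 1 − 6·52/(7·48) = 1 − 312/336 = 0.071

0.071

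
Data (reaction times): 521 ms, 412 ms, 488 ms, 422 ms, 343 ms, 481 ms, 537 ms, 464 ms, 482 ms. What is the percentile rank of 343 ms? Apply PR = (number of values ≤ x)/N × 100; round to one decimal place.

11.1

N = 9.
Strictly below 343: 0. Equal to 343: 1.
PR = 1/9 × 100 = 11.1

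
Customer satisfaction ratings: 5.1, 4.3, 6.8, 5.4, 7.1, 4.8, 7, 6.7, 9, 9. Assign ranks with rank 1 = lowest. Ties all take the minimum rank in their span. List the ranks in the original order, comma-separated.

3, 1, 6, 4, 8, 2, 7, 5, 9, 9

Sorted (ascending): 4.3, 4.8, 5.1, 5.4, 6.7, 6.8, 7, 7.1, 9, 9
The 2 values of 9 occupy positions 9–10 → each gets rank 9.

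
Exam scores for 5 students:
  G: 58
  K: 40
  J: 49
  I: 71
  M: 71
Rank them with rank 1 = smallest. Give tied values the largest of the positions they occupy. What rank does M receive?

5

Sorted (ascending): 40, 49, 58, 71, 71
The 2 values of 71 occupy positions 4–5 → each gets rank 5.
M has value 71 → rank 5.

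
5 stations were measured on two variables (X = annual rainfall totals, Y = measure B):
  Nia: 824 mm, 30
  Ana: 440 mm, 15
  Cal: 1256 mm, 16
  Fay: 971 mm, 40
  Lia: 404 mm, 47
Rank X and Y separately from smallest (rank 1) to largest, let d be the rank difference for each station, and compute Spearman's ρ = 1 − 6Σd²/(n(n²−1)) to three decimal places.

-0.300

Ranks of variable 1: 3, 2, 5, 4, 1
Ranks of variable 2: 3, 1, 2, 4, 5
d = r₁ − r₂: 0, 1, 3, 0, -4
d²: 0, 1, 9, 0, 16; Σd² = 26
ρ = 1 − 6·26/(5·24) = 1 − 156/120 = -0.300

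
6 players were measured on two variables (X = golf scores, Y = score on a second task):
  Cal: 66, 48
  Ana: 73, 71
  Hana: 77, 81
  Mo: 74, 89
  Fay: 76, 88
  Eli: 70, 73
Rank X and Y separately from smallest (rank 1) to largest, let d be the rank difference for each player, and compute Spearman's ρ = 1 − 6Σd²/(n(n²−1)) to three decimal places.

Ranks of variable 1: 1, 3, 6, 4, 5, 2
Ranks of variable 2: 1, 2, 4, 6, 5, 3
d = r₁ − r₂: 0, 1, 2, -2, 0, -1
d²: 0, 1, 4, 4, 0, 1; Σd² = 10
ρ = 1 − 6·10/(6·35) = 1 − 60/210 = 0.714

0.714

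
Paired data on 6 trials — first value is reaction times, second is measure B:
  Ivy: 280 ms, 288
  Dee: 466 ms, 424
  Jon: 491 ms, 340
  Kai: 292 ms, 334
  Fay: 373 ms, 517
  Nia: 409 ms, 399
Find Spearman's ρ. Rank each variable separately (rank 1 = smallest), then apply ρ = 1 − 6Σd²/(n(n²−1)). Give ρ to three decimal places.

0.486

Ranks of variable 1: 1, 5, 6, 2, 3, 4
Ranks of variable 2: 1, 5, 3, 2, 6, 4
d = r₁ − r₂: 0, 0, 3, 0, -3, 0
d²: 0, 0, 9, 0, 9, 0; Σd² = 18
ρ = 1 − 6·18/(6·35) = 1 − 108/210 = 0.486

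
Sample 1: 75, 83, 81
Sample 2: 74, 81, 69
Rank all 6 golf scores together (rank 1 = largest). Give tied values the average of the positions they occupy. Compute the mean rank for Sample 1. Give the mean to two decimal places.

2.50

Sorted (descending): 83, 81, 81, 75, 74, 69
The 2 values of 81 occupy positions 2–3 → average rank (2+3)/2 = 2.5.
Sample 1 values → pooled ranks: 75→4, 83→1, 81→2.5
Mean rank = (4 + 1 + 2.5) / 3 = 2.50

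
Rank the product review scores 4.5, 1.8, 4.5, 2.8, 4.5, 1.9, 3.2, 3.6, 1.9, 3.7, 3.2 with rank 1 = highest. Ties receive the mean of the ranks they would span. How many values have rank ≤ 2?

3

Sorted (descending): 4.5, 4.5, 4.5, 3.7, 3.6, 3.2, 3.2, 2.8, 1.9, 1.9, 1.8
The 3 values of 4.5 occupy positions 1–3 → average rank 2.
The 2 values of 3.2 occupy positions 6–7 → average rank (6+7)/2 = 6.5.
The 2 values of 1.9 occupy positions 9–10 → average rank (9+10)/2 = 9.5.
Ranks ≤ 2: {2, 2, 2} → 3 values.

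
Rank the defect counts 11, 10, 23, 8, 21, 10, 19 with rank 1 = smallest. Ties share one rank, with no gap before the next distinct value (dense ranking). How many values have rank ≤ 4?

5

Sorted (ascending): 8, 10, 10, 11, 19, 21, 23
The 2 values of 10 share dense rank 2.
Remaining distinct values take the next consecutive integers.
Ranks ≤ 4: {1, 2, 2, 3, 4} → 5 values.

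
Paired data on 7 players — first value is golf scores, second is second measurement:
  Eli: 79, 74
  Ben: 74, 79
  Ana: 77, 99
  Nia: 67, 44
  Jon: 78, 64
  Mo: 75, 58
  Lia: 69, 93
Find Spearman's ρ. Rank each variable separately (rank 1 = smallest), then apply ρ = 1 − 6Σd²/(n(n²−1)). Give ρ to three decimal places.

Ranks of variable 1: 7, 3, 5, 1, 6, 4, 2
Ranks of variable 2: 4, 5, 7, 1, 3, 2, 6
d = r₁ − r₂: 3, -2, -2, 0, 3, 2, -4
d²: 9, 4, 4, 0, 9, 4, 16; Σd² = 46
ρ = 1 − 6·46/(7·48) = 1 − 276/336 = 0.179

0.179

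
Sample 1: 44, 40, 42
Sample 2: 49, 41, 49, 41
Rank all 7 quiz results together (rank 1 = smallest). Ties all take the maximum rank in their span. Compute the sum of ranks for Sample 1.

Sorted (ascending): 40, 41, 41, 42, 44, 49, 49
The 2 values of 41 occupy positions 2–3 → each gets rank 3.
The 2 values of 49 occupy positions 6–7 → each gets rank 7.
Sample 1 values → pooled ranks: 44→5, 40→1, 42→4
Rank sum = 5 + 1 + 4 = 10

10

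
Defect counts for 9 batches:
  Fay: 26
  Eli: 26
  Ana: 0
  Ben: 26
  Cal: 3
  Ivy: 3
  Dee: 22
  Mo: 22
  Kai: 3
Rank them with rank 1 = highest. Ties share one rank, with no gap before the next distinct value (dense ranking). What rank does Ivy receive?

3

Sorted (descending): 26, 26, 26, 22, 22, 3, 3, 3, 0
The 3 values of 26 share dense rank 1.
The 2 values of 22 share dense rank 2.
The 3 values of 3 share dense rank 3.
Remaining distinct values take the next consecutive integers.
Ivy has value 3 → rank 3.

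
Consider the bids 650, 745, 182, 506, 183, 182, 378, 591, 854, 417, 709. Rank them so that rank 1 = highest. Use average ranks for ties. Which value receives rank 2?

745

Sorted (descending): 854, 745, 709, 650, 591, 506, 417, 378, 183, 182, 182
The 2 values of 182 occupy positions 10–11 → average rank (10+11)/2 = 10.5.
Rank 2 → value 745.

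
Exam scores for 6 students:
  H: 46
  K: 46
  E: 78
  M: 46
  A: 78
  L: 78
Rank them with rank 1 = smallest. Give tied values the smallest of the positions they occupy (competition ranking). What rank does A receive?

Sorted (ascending): 46, 46, 46, 78, 78, 78
The 3 values of 46 occupy positions 1–3 → each gets rank 1.
The 3 values of 78 occupy positions 4–6 → each gets rank 4.
A has value 78 → rank 4.

4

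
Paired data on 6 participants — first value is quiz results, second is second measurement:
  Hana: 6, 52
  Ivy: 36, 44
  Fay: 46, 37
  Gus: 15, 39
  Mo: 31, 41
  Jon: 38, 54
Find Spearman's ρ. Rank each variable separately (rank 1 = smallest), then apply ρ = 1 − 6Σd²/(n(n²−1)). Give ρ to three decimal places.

Ranks of variable 1: 1, 4, 6, 2, 3, 5
Ranks of variable 2: 5, 4, 1, 2, 3, 6
d = r₁ − r₂: -4, 0, 5, 0, 0, -1
d²: 16, 0, 25, 0, 0, 1; Σd² = 42
ρ = 1 − 6·42/(6·35) = 1 − 252/210 = -0.200

-0.200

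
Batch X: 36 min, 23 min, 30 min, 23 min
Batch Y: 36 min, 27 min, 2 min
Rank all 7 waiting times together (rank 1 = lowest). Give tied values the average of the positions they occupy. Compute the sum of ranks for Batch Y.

11.5

Sorted (ascending): 2, 23, 23, 27, 30, 36, 36
The 2 values of 23 occupy positions 2–3 → average rank (2+3)/2 = 2.5.
The 2 values of 36 occupy positions 6–7 → average rank (6+7)/2 = 6.5.
Batch Y values → pooled ranks: 36→6.5, 27→4, 2→1
Rank sum = 6.5 + 4 + 1 = 11.5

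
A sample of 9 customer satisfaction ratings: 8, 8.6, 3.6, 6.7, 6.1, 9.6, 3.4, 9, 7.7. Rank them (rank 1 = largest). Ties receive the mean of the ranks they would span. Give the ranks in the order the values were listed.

Sorted (descending): 9.6, 9, 8.6, 8, 7.7, 6.7, 6.1, 3.6, 3.4
No ties — each value takes its position as its rank.

4, 3, 8, 6, 7, 1, 9, 2, 5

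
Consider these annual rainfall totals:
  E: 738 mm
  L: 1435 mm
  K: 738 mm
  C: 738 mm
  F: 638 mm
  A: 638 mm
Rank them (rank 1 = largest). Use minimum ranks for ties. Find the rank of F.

Sorted (descending): 1435, 738, 738, 738, 638, 638
The 3 values of 738 occupy positions 2–4 → each gets rank 2.
The 2 values of 638 occupy positions 5–6 → each gets rank 5.
F has value 638 mm → rank 5.

5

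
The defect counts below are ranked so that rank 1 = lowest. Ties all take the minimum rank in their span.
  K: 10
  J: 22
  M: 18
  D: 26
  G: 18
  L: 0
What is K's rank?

2

Sorted (ascending): 0, 10, 18, 18, 22, 26
The 2 values of 18 occupy positions 3–4 → each gets rank 3.
K has value 10 → rank 2.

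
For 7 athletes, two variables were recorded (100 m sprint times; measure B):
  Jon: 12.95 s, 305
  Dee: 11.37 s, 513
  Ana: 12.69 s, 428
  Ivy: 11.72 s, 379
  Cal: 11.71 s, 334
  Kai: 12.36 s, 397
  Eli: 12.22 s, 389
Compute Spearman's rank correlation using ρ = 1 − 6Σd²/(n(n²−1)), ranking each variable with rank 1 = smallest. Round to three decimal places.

-0.286

Ranks of variable 1: 7, 1, 6, 3, 2, 5, 4
Ranks of variable 2: 1, 7, 6, 3, 2, 5, 4
d = r₁ − r₂: 6, -6, 0, 0, 0, 0, 0
d²: 36, 36, 0, 0, 0, 0, 0; Σd² = 72
ρ = 1 − 6·72/(7·48) = 1 − 432/336 = -0.286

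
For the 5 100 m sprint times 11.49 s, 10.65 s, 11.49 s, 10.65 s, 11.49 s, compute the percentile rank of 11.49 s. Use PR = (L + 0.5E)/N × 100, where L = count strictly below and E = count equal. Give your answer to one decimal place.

70.0

N = 5.
Strictly below 11.49: 2. Equal to 11.49: 3.
PR = (2 + 0.5·3)/5 × 100 = 70.0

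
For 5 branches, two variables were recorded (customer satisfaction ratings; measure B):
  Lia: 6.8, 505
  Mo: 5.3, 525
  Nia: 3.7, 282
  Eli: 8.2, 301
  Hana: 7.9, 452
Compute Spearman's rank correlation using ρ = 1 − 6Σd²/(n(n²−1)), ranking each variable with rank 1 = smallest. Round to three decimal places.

0.000

Ranks of variable 1: 3, 2, 1, 5, 4
Ranks of variable 2: 4, 5, 1, 2, 3
d = r₁ − r₂: -1, -3, 0, 3, 1
d²: 1, 9, 0, 9, 1; Σd² = 20
ρ = 1 − 6·20/(5·24) = 1 − 120/120 = 0.000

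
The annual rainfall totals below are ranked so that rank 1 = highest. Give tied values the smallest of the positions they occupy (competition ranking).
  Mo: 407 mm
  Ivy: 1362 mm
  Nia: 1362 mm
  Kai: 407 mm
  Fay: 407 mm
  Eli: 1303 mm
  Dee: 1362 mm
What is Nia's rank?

Sorted (descending): 1362, 1362, 1362, 1303, 407, 407, 407
The 3 values of 1362 occupy positions 1–3 → each gets rank 1.
The 3 values of 407 occupy positions 5–7 → each gets rank 5.
Nia has value 1362 mm → rank 1.

1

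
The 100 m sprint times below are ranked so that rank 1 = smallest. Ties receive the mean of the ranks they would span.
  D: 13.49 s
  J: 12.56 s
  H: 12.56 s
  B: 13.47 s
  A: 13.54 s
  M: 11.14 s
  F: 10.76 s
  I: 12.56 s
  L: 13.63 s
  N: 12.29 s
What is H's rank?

5

Sorted (ascending): 10.76, 11.14, 12.29, 12.56, 12.56, 12.56, 13.47, 13.49, 13.54, 13.63
The 3 values of 12.56 occupy positions 4–6 → average rank 5.
H has value 12.56 s → rank 5.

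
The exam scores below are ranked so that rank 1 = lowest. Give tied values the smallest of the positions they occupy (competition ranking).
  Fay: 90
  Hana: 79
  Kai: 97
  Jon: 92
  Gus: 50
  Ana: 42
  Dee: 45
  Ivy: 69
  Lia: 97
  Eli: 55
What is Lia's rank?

9

Sorted (ascending): 42, 45, 50, 55, 69, 79, 90, 92, 97, 97
The 2 values of 97 occupy positions 9–10 → each gets rank 9.
Lia has value 97 → rank 9.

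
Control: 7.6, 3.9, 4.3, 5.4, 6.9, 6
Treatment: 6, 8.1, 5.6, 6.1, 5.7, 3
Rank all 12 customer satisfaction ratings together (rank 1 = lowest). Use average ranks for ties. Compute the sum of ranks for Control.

37.5

Sorted (ascending): 3, 3.9, 4.3, 5.4, 5.6, 5.7, 6, 6, 6.1, 6.9, 7.6, 8.1
The 2 values of 6 occupy positions 7–8 → average rank (7+8)/2 = 7.5.
Control values → pooled ranks: 7.6→11, 3.9→2, 4.3→3, 5.4→4, 6.9→10, 6→7.5
Rank sum = 11 + 2 + 3 + 4 + 10 + 7.5 = 37.5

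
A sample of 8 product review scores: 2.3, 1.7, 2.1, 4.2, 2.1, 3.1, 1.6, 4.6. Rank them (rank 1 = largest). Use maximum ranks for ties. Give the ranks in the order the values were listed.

Sorted (descending): 4.6, 4.2, 3.1, 2.3, 2.1, 2.1, 1.7, 1.6
The 2 values of 2.1 occupy positions 5–6 → each gets rank 6.

4, 7, 6, 2, 6, 3, 8, 1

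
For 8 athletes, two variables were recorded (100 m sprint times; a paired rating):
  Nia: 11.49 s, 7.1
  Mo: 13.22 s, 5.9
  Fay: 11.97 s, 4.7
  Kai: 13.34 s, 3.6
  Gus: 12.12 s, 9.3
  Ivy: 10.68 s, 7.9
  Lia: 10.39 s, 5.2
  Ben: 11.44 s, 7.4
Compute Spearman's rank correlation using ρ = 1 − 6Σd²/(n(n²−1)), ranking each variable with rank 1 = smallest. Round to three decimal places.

-0.310

Ranks of variable 1: 4, 7, 5, 8, 6, 2, 1, 3
Ranks of variable 2: 5, 4, 2, 1, 8, 7, 3, 6
d = r₁ − r₂: -1, 3, 3, 7, -2, -5, -2, -3
d²: 1, 9, 9, 49, 4, 25, 4, 9; Σd² = 110
ρ = 1 − 6·110/(8·63) = 1 − 660/504 = -0.310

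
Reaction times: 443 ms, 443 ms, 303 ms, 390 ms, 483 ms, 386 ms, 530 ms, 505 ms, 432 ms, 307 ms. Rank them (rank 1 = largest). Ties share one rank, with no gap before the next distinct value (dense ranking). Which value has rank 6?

390

Sorted (descending): 530, 505, 483, 443, 443, 432, 390, 386, 307, 303
The 2 values of 443 share dense rank 4.
Remaining distinct values take the next consecutive integers.
Rank 6 → value 390.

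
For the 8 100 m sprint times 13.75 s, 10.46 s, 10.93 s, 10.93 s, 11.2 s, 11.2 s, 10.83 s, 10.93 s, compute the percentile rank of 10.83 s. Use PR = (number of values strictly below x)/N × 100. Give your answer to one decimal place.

N = 8.
Strictly below 10.83: 1. Equal to 10.83: 1.
PR = 1/8 × 100 = 12.5

12.5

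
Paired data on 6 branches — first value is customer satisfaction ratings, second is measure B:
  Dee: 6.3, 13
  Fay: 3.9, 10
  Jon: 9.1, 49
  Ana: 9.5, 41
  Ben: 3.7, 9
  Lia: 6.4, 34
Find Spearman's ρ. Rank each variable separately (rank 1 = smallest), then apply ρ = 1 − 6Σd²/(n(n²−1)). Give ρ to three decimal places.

0.943

Ranks of variable 1: 3, 2, 5, 6, 1, 4
Ranks of variable 2: 3, 2, 6, 5, 1, 4
d = r₁ − r₂: 0, 0, -1, 1, 0, 0
d²: 0, 0, 1, 1, 0, 0; Σd² = 2
ρ = 1 − 6·2/(6·35) = 1 − 12/210 = 0.943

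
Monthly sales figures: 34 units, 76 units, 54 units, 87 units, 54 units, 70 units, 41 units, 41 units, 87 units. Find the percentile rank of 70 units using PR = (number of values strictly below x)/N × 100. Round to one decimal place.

55.6

N = 9.
Strictly below 70: 5. Equal to 70: 1.
PR = 5/9 × 100 = 55.6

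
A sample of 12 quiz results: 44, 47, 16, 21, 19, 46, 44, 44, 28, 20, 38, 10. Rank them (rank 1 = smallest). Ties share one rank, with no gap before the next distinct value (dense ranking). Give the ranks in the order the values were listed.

Sorted (ascending): 10, 16, 19, 20, 21, 28, 38, 44, 44, 44, 46, 47
The 3 values of 44 share dense rank 8.
Remaining distinct values take the next consecutive integers.

8, 10, 2, 5, 3, 9, 8, 8, 6, 4, 7, 1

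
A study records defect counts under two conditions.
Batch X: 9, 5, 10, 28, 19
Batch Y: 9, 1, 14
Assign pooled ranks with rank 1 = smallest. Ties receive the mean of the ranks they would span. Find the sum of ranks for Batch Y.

Sorted (ascending): 1, 5, 9, 9, 10, 14, 19, 28
The 2 values of 9 occupy positions 3–4 → average rank (3+4)/2 = 3.5.
Batch Y values → pooled ranks: 9→3.5, 1→1, 14→6
Rank sum = 3.5 + 1 + 6 = 10.5

10.5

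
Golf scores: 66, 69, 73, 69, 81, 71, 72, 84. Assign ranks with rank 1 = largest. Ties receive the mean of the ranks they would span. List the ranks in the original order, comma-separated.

Sorted (descending): 84, 81, 73, 72, 71, 69, 69, 66
The 2 values of 69 occupy positions 6–7 → average rank (6+7)/2 = 6.5.

8, 6.5, 3, 6.5, 2, 5, 4, 1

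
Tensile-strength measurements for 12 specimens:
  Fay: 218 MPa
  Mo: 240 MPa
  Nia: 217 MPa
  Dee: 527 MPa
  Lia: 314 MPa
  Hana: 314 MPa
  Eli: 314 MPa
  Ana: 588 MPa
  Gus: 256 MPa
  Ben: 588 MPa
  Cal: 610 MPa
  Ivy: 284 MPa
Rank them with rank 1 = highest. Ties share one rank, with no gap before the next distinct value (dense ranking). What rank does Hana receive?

4

Sorted (descending): 610, 588, 588, 527, 314, 314, 314, 284, 256, 240, 218, 217
The 2 values of 588 share dense rank 2.
The 3 values of 314 share dense rank 4.
Remaining distinct values take the next consecutive integers.
Hana has value 314 MPa → rank 4.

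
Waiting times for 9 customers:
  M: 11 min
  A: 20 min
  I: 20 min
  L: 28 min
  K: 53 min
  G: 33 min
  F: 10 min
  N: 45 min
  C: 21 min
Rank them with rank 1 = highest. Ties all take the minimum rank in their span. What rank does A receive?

Sorted (descending): 53, 45, 33, 28, 21, 20, 20, 11, 10
The 2 values of 20 occupy positions 6–7 → each gets rank 6.
A has value 20 min → rank 6.

6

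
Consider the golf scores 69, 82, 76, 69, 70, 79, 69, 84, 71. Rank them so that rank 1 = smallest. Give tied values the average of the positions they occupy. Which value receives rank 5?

71

Sorted (ascending): 69, 69, 69, 70, 71, 76, 79, 82, 84
The 3 values of 69 occupy positions 1–3 → average rank 2.
Rank 5 → value 71.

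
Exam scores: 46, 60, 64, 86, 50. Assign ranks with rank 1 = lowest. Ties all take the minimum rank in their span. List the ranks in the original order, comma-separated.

1, 3, 4, 5, 2

Sorted (ascending): 46, 50, 60, 64, 86
No ties — each value takes its position as its rank.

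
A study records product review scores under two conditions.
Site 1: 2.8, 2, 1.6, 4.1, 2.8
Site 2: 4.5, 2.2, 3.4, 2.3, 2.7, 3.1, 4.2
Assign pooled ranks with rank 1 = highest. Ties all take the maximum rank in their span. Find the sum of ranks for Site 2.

39

Sorted (descending): 4.5, 4.2, 4.1, 3.4, 3.1, 2.8, 2.8, 2.7, 2.3, 2.2, 2, 1.6
The 2 values of 2.8 occupy positions 6–7 → each gets rank 7.
Site 2 values → pooled ranks: 4.5→1, 2.2→10, 3.4→4, 2.3→9, 2.7→8, 3.1→5, 4.2→2
Rank sum = 1 + 10 + 4 + 9 + 8 + 5 + 2 = 39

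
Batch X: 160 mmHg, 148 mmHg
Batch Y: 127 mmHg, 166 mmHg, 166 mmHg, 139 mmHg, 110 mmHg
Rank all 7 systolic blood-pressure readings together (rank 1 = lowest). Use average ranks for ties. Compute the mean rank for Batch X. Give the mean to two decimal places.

4.50

Sorted (ascending): 110, 127, 139, 148, 160, 166, 166
The 2 values of 166 occupy positions 6–7 → average rank (6+7)/2 = 6.5.
Batch X values → pooled ranks: 160→5, 148→4
Mean rank = (5 + 4) / 2 = 4.50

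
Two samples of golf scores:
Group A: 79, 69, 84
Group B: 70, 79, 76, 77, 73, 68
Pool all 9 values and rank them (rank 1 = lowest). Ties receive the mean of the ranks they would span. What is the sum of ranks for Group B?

26.5

Sorted (ascending): 68, 69, 70, 73, 76, 77, 79, 79, 84
The 2 values of 79 occupy positions 7–8 → average rank (7+8)/2 = 7.5.
Group B values → pooled ranks: 70→3, 79→7.5, 76→5, 77→6, 73→4, 68→1
Rank sum = 3 + 7.5 + 5 + 6 + 4 + 1 = 26.5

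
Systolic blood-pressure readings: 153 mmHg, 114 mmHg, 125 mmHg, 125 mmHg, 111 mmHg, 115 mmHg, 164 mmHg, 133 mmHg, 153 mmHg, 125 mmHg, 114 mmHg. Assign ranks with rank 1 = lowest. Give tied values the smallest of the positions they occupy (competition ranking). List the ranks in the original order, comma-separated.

Sorted (ascending): 111, 114, 114, 115, 125, 125, 125, 133, 153, 153, 164
The 2 values of 114 occupy positions 2–3 → each gets rank 2.
The 3 values of 125 occupy positions 5–7 → each gets rank 5.
The 2 values of 153 occupy positions 9–10 → each gets rank 9.

9, 2, 5, 5, 1, 4, 11, 8, 9, 5, 2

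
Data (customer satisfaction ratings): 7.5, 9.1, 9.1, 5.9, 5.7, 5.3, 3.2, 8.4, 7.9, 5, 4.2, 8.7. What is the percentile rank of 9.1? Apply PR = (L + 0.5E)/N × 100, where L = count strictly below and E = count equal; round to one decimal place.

91.7

N = 12.
Strictly below 9.1: 10. Equal to 9.1: 2.
PR = (10 + 0.5·2)/12 × 100 = 91.7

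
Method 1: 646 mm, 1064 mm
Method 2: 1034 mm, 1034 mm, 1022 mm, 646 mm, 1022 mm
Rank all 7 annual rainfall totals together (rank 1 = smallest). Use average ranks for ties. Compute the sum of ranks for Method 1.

8.5

Sorted (ascending): 646, 646, 1022, 1022, 1034, 1034, 1064
The 2 values of 646 occupy positions 1–2 → average rank (1+2)/2 = 1.5.
The 2 values of 1022 occupy positions 3–4 → average rank (3+4)/2 = 3.5.
The 2 values of 1034 occupy positions 5–6 → average rank (5+6)/2 = 5.5.
Method 1 values → pooled ranks: 646→1.5, 1064→7
Rank sum = 1.5 + 7 = 8.5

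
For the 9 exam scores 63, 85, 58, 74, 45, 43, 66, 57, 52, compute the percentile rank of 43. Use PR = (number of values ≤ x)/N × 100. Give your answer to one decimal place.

11.1

N = 9.
Strictly below 43: 0. Equal to 43: 1.
PR = 1/9 × 100 = 11.1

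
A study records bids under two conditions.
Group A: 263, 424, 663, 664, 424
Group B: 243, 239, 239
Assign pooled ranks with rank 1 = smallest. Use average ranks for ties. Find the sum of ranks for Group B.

Sorted (ascending): 239, 239, 243, 263, 424, 424, 663, 664
The 2 values of 239 occupy positions 1–2 → average rank (1+2)/2 = 1.5.
The 2 values of 424 occupy positions 5–6 → average rank (5+6)/2 = 5.5.
Group B values → pooled ranks: 243→3, 239→1.5, 239→1.5
Rank sum = 3 + 1.5 + 1.5 = 6

6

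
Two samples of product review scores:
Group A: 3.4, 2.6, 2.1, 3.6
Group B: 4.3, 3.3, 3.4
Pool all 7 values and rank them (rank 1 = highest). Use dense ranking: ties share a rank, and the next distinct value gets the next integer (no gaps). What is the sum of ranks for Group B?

Sorted (descending): 4.3, 3.6, 3.4, 3.4, 3.3, 2.6, 2.1
The 2 values of 3.4 share dense rank 3.
Remaining distinct values take the next consecutive integers.
Group B values → pooled ranks: 4.3→1, 3.3→4, 3.4→3
Rank sum = 1 + 4 + 3 = 8

8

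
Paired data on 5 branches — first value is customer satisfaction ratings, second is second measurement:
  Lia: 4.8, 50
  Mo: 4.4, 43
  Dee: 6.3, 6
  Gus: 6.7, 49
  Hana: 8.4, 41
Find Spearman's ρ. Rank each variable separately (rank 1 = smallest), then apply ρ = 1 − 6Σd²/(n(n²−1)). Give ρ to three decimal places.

-0.300

Ranks of variable 1: 2, 1, 3, 4, 5
Ranks of variable 2: 5, 3, 1, 4, 2
d = r₁ − r₂: -3, -2, 2, 0, 3
d²: 9, 4, 4, 0, 9; Σd² = 26
ρ = 1 − 6·26/(5·24) = 1 − 156/120 = -0.300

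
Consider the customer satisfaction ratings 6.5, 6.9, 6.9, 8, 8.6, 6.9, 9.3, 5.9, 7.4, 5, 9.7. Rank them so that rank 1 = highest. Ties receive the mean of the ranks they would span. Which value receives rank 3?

Sorted (descending): 9.7, 9.3, 8.6, 8, 7.4, 6.9, 6.9, 6.9, 6.5, 5.9, 5
The 3 values of 6.9 occupy positions 6–8 → average rank 7.
Rank 3 → value 8.6.

8.6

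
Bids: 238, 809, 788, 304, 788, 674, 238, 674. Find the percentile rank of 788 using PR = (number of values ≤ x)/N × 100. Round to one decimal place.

N = 8.
Strictly below 788: 5. Equal to 788: 2.
PR = 7/8 × 100 = 87.5

87.5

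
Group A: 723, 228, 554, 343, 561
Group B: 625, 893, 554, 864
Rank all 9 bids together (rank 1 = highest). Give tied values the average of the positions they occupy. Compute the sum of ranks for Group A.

Sorted (descending): 893, 864, 723, 625, 561, 554, 554, 343, 228
The 2 values of 554 occupy positions 6–7 → average rank (6+7)/2 = 6.5.
Group A values → pooled ranks: 723→3, 228→9, 554→6.5, 343→8, 561→5
Rank sum = 3 + 9 + 6.5 + 8 + 5 = 31.5

31.5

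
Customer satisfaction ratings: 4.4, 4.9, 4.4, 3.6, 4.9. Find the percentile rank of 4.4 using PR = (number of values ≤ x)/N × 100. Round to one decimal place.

N = 5.
Strictly below 4.4: 1. Equal to 4.4: 2.
PR = 3/5 × 100 = 60.0

60.0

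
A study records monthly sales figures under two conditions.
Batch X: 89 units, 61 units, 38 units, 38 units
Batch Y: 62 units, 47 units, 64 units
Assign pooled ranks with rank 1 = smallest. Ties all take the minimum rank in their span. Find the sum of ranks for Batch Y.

14

Sorted (ascending): 38, 38, 47, 61, 62, 64, 89
The 2 values of 38 occupy positions 1–2 → each gets rank 1.
Batch Y values → pooled ranks: 62→5, 47→3, 64→6
Rank sum = 5 + 3 + 6 = 14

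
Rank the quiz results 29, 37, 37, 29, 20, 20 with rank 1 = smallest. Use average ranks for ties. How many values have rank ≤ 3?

2

Sorted (ascending): 20, 20, 29, 29, 37, 37
The 2 values of 20 occupy positions 1–2 → average rank (1+2)/2 = 1.5.
The 2 values of 29 occupy positions 3–4 → average rank (3+4)/2 = 3.5.
The 2 values of 37 occupy positions 5–6 → average rank (5+6)/2 = 5.5.
Ranks ≤ 3: {1.5, 1.5} → 2 values.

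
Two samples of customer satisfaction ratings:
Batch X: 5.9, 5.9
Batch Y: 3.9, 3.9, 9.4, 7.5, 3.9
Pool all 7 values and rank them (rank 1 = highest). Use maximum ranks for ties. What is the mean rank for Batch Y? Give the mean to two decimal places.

4.80

Sorted (descending): 9.4, 7.5, 5.9, 5.9, 3.9, 3.9, 3.9
The 2 values of 5.9 occupy positions 3–4 → each gets rank 4.
The 3 values of 3.9 occupy positions 5–7 → each gets rank 7.
Batch Y values → pooled ranks: 3.9→7, 3.9→7, 9.4→1, 7.5→2, 3.9→7
Mean rank = (7 + 7 + 1 + 2 + 7) / 5 = 4.80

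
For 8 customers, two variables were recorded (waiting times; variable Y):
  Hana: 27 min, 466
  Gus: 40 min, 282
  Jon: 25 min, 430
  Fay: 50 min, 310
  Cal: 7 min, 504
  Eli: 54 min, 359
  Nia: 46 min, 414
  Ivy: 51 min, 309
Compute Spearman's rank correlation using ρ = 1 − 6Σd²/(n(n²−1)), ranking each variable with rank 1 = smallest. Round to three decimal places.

Ranks of variable 1: 3, 4, 2, 6, 1, 8, 5, 7
Ranks of variable 2: 7, 1, 6, 3, 8, 4, 5, 2
d = r₁ − r₂: -4, 3, -4, 3, -7, 4, 0, 5
d²: 16, 9, 16, 9, 49, 16, 0, 25; Σd² = 140
ρ = 1 − 6·140/(8·63) = 1 − 840/504 = -0.667

-0.667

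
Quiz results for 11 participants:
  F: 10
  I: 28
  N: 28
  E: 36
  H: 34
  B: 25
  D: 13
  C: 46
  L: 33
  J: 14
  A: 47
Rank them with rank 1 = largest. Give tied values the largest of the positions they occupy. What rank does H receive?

4

Sorted (descending): 47, 46, 36, 34, 33, 28, 28, 25, 14, 13, 10
The 2 values of 28 occupy positions 6–7 → each gets rank 7.
H has value 34 → rank 4.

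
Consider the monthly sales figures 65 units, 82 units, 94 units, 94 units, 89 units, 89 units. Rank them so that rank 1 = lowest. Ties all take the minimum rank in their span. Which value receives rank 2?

Sorted (ascending): 65, 82, 89, 89, 94, 94
The 2 values of 89 occupy positions 3–4 → each gets rank 3.
The 2 values of 94 occupy positions 5–6 → each gets rank 5.
Rank 2 → value 82.

82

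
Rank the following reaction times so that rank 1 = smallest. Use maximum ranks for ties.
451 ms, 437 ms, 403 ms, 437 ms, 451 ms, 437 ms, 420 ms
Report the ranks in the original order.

7, 5, 1, 5, 7, 5, 2

Sorted (ascending): 403, 420, 437, 437, 437, 451, 451
The 3 values of 437 occupy positions 3–5 → each gets rank 5.
The 2 values of 451 occupy positions 6–7 → each gets rank 7.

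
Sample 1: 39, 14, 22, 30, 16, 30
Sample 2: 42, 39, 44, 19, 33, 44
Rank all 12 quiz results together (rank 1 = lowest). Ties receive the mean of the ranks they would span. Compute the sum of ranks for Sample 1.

26.5

Sorted (ascending): 14, 16, 19, 22, 30, 30, 33, 39, 39, 42, 44, 44
The 2 values of 30 occupy positions 5–6 → average rank (5+6)/2 = 5.5.
The 2 values of 39 occupy positions 8–9 → average rank (8+9)/2 = 8.5.
The 2 values of 44 occupy positions 11–12 → average rank (11+12)/2 = 11.5.
Sample 1 values → pooled ranks: 39→8.5, 14→1, 22→4, 30→5.5, 16→2, 30→5.5
Rank sum = 8.5 + 1 + 4 + 5.5 + 2 + 5.5 = 26.5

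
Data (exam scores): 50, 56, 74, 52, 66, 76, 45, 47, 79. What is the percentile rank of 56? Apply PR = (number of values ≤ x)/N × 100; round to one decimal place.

55.6

N = 9.
Strictly below 56: 4. Equal to 56: 1.
PR = 5/9 × 100 = 55.6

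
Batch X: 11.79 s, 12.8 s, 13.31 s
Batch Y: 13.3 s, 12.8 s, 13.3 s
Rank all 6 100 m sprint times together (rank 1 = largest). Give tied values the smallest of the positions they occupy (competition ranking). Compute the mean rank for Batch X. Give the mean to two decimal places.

3.67

Sorted (descending): 13.31, 13.3, 13.3, 12.8, 12.8, 11.79
The 2 values of 13.3 occupy positions 2–3 → each gets rank 2.
The 2 values of 12.8 occupy positions 4–5 → each gets rank 4.
Batch X values → pooled ranks: 11.79→6, 12.8→4, 13.31→1
Mean rank = (6 + 4 + 1) / 3 = 3.67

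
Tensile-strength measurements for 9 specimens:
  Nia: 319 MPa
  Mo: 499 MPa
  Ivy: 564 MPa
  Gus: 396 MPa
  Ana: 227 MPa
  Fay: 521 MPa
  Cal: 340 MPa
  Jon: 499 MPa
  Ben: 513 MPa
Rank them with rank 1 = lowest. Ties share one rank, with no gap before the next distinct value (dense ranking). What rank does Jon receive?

5

Sorted (ascending): 227, 319, 340, 396, 499, 499, 513, 521, 564
The 2 values of 499 share dense rank 5.
Remaining distinct values take the next consecutive integers.
Jon has value 499 MPa → rank 5.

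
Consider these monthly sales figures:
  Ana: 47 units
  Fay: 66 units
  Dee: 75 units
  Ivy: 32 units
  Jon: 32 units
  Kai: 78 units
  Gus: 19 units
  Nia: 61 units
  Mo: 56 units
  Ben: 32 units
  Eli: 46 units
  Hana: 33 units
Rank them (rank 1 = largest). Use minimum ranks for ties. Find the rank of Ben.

9

Sorted (descending): 78, 75, 66, 61, 56, 47, 46, 33, 32, 32, 32, 19
The 3 values of 32 occupy positions 9–11 → each gets rank 9.
Ben has value 32 units → rank 9.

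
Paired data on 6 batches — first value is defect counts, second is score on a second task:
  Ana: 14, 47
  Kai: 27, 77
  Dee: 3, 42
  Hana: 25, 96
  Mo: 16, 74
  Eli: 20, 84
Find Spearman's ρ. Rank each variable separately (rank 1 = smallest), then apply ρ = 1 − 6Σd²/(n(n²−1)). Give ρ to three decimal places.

Ranks of variable 1: 2, 6, 1, 5, 3, 4
Ranks of variable 2: 2, 4, 1, 6, 3, 5
d = r₁ − r₂: 0, 2, 0, -1, 0, -1
d²: 0, 4, 0, 1, 0, 1; Σd² = 6
ρ = 1 − 6·6/(6·35) = 1 − 36/210 = 0.829

0.829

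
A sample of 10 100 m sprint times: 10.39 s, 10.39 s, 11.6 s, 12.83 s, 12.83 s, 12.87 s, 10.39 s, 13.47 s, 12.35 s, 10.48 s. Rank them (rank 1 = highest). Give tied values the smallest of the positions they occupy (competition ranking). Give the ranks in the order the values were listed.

Sorted (descending): 13.47, 12.87, 12.83, 12.83, 12.35, 11.6, 10.48, 10.39, 10.39, 10.39
The 2 values of 12.83 occupy positions 3–4 → each gets rank 3.
The 3 values of 10.39 occupy positions 8–10 → each gets rank 8.

8, 8, 6, 3, 3, 2, 8, 1, 5, 7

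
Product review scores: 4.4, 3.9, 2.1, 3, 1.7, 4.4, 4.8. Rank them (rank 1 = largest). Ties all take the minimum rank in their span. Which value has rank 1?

4.8

Sorted (descending): 4.8, 4.4, 4.4, 3.9, 3, 2.1, 1.7
The 2 values of 4.4 occupy positions 2–3 → each gets rank 2.
Rank 1 → value 4.8.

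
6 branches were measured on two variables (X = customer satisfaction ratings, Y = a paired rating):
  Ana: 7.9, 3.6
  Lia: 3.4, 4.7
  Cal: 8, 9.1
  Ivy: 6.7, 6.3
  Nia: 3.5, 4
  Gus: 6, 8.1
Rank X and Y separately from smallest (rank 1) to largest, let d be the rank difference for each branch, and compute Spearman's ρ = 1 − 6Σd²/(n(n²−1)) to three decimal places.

Ranks of variable 1: 5, 1, 6, 4, 2, 3
Ranks of variable 2: 1, 3, 6, 4, 2, 5
d = r₁ − r₂: 4, -2, 0, 0, 0, -2
d²: 16, 4, 0, 0, 0, 4; Σd² = 24
ρ = 1 − 6·24/(6·35) = 1 − 144/210 = 0.314

0.314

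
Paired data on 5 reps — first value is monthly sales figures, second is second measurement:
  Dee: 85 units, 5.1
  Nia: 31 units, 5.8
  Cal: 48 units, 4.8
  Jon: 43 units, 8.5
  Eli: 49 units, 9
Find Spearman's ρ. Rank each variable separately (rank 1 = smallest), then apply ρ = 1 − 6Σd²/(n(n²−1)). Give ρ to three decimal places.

Ranks of variable 1: 5, 1, 3, 2, 4
Ranks of variable 2: 2, 3, 1, 4, 5
d = r₁ − r₂: 3, -2, 2, -2, -1
d²: 9, 4, 4, 4, 1; Σd² = 22
ρ = 1 − 6·22/(5·24) = 1 − 132/120 = -0.100

-0.100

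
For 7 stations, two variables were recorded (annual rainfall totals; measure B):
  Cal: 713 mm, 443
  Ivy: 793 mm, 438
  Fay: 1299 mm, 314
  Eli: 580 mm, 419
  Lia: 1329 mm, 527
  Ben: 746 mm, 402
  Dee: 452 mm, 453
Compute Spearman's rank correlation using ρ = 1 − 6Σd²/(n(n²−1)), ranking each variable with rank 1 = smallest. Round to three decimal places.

Ranks of variable 1: 3, 5, 6, 2, 7, 4, 1
Ranks of variable 2: 5, 4, 1, 3, 7, 2, 6
d = r₁ − r₂: -2, 1, 5, -1, 0, 2, -5
d²: 4, 1, 25, 1, 0, 4, 25; Σd² = 60
ρ = 1 − 6·60/(7·48) = 1 − 360/336 = -0.071

-0.071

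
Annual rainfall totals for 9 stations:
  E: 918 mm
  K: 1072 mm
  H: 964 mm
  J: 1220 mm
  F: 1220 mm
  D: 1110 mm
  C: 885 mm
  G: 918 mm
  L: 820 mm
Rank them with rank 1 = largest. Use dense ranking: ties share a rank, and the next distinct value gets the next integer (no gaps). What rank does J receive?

1

Sorted (descending): 1220, 1220, 1110, 1072, 964, 918, 918, 885, 820
The 2 values of 1220 share dense rank 1.
The 2 values of 918 share dense rank 5.
Remaining distinct values take the next consecutive integers.
J has value 1220 mm → rank 1.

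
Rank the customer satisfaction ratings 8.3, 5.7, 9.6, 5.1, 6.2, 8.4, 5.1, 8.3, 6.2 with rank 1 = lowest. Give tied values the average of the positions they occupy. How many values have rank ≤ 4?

3

Sorted (ascending): 5.1, 5.1, 5.7, 6.2, 6.2, 8.3, 8.3, 8.4, 9.6
The 2 values of 5.1 occupy positions 1–2 → average rank (1+2)/2 = 1.5.
The 2 values of 6.2 occupy positions 4–5 → average rank (4+5)/2 = 4.5.
The 2 values of 8.3 occupy positions 6–7 → average rank (6+7)/2 = 6.5.
Ranks ≤ 4: {1.5, 1.5, 3} → 3 values.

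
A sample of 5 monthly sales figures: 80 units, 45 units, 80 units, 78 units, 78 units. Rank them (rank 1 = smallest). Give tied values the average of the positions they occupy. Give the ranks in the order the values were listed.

Sorted (ascending): 45, 78, 78, 80, 80
The 2 values of 78 occupy positions 2–3 → average rank (2+3)/2 = 2.5.
The 2 values of 80 occupy positions 4–5 → average rank (4+5)/2 = 4.5.

4.5, 1, 4.5, 2.5, 2.5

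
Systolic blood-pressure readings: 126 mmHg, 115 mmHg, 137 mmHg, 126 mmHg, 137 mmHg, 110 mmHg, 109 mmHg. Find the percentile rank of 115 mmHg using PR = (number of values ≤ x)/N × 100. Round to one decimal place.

42.9

N = 7.
Strictly below 115: 2. Equal to 115: 1.
PR = 3/7 × 100 = 42.9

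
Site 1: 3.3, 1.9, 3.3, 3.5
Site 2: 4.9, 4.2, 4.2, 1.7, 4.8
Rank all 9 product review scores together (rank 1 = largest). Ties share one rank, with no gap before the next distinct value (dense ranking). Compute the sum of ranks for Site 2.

16

Sorted (descending): 4.9, 4.8, 4.2, 4.2, 3.5, 3.3, 3.3, 1.9, 1.7
The 2 values of 4.2 share dense rank 3.
The 2 values of 3.3 share dense rank 5.
Remaining distinct values take the next consecutive integers.
Site 2 values → pooled ranks: 4.9→1, 4.2→3, 4.2→3, 1.7→7, 4.8→2
Rank sum = 1 + 3 + 3 + 7 + 2 = 16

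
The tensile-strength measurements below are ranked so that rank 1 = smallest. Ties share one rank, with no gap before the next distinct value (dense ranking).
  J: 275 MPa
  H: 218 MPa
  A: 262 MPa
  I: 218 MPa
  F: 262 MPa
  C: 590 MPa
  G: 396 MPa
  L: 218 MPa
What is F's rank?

Sorted (ascending): 218, 218, 218, 262, 262, 275, 396, 590
The 3 values of 218 share dense rank 1.
The 2 values of 262 share dense rank 2.
Remaining distinct values take the next consecutive integers.
F has value 262 MPa → rank 2.

2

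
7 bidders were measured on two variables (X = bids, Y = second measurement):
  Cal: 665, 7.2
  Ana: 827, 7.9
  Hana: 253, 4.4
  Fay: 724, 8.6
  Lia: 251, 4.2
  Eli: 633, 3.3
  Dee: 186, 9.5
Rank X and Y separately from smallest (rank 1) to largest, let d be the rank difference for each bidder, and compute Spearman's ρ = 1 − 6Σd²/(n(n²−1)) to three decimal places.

0.107

Ranks of variable 1: 5, 7, 3, 6, 2, 4, 1
Ranks of variable 2: 4, 5, 3, 6, 2, 1, 7
d = r₁ − r₂: 1, 2, 0, 0, 0, 3, -6
d²: 1, 4, 0, 0, 0, 9, 36; Σd² = 50
ρ = 1 − 6·50/(7·48) = 1 − 300/336 = 0.107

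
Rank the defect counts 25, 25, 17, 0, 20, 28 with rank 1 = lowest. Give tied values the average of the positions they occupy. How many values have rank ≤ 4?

Sorted (ascending): 0, 17, 20, 25, 25, 28
The 2 values of 25 occupy positions 4–5 → average rank (4+5)/2 = 4.5.
Ranks ≤ 4: {1, 2, 3} → 3 values.

3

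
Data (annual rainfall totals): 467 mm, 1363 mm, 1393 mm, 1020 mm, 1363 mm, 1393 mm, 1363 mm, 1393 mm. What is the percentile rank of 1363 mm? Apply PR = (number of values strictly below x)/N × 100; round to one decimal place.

25.0

N = 8.
Strictly below 1363: 2. Equal to 1363: 3.
PR = 2/8 × 100 = 25.0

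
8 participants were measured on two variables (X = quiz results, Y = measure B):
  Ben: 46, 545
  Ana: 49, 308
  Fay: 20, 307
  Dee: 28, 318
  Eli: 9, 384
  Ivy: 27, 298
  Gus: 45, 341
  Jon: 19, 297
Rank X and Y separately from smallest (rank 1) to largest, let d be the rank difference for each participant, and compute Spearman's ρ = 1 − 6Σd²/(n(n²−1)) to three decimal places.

0.310

Ranks of variable 1: 7, 8, 3, 5, 1, 4, 6, 2
Ranks of variable 2: 8, 4, 3, 5, 7, 2, 6, 1
d = r₁ − r₂: -1, 4, 0, 0, -6, 2, 0, 1
d²: 1, 16, 0, 0, 36, 4, 0, 1; Σd² = 58
ρ = 1 − 6·58/(8·63) = 1 − 348/504 = 0.310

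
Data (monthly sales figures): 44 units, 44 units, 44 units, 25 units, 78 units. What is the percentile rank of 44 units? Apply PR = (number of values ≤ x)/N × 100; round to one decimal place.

80.0

N = 5.
Strictly below 44: 1. Equal to 44: 3.
PR = 4/5 × 100 = 80.0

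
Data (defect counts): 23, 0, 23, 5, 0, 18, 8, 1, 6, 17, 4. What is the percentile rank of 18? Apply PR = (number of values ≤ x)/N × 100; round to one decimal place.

N = 11.
Strictly below 18: 8. Equal to 18: 1.
PR = 9/11 × 100 = 81.8

81.8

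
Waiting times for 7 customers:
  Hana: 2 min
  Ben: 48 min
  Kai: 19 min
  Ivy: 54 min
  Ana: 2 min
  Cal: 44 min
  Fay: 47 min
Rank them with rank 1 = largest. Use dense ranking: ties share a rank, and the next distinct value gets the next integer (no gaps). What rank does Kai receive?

Sorted (descending): 54, 48, 47, 44, 19, 2, 2
The 2 values of 2 share dense rank 6.
Remaining distinct values take the next consecutive integers.
Kai has value 19 min → rank 5.

5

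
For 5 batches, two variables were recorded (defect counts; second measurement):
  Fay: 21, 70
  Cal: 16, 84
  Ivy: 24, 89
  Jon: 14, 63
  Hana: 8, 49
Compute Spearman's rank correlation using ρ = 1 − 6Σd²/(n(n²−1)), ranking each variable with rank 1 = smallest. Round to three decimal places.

0.900

Ranks of variable 1: 4, 3, 5, 2, 1
Ranks of variable 2: 3, 4, 5, 2, 1
d = r₁ − r₂: 1, -1, 0, 0, 0
d²: 1, 1, 0, 0, 0; Σd² = 2
ρ = 1 − 6·2/(5·24) = 1 − 12/120 = 0.900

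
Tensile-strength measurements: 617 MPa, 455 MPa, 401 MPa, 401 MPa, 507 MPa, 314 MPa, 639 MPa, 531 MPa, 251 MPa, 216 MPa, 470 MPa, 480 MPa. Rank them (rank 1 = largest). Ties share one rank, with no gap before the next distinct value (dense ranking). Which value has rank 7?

Sorted (descending): 639, 617, 531, 507, 480, 470, 455, 401, 401, 314, 251, 216
The 2 values of 401 share dense rank 8.
Remaining distinct values take the next consecutive integers.
Rank 7 → value 455.

455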